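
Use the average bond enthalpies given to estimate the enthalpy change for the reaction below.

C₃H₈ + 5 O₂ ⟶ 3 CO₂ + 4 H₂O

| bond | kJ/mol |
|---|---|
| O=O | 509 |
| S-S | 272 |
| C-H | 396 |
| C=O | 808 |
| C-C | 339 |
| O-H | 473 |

Bonds broken (reactants):
  C-C: 2 × 339 = 678
  C-H: 8 × 396 = 3168
  O=O: 5 × 509 = 2545
  Σ(broken) = 6391 kJ
Bonds formed (products):
  C=O: 6 × 808 = 4848
  O-H: 8 × 473 = 3784
  Σ(formed) = 8632 kJ
ΔH = Σ(broken) − Σ(formed) = 6391 − 8632 = −2241 kJ

ΔH ≈ −2241 kJ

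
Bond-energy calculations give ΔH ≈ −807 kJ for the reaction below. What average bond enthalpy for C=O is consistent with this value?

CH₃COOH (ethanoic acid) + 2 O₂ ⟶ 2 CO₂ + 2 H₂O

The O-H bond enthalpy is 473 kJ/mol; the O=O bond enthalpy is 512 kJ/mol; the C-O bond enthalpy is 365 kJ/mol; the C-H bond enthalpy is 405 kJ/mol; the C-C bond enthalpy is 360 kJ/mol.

Let D be the C=O bond energy.
Σ(broken) = 1×360 + 3×405 + 1×365 + 1×D + 1×473 + 2×512 = 3437 + D
Σ(formed) = 4×D + 4×473 = 1892 + 4D
ΔH = Σ(broken) − Σ(formed) = (3437 + D) − (1892 + 4D) = +1545 − 3D
Setting this equal to −807 kJ gives 3D = 2352, so D = 784 kJ/mol.

D(C=O) ≈ 784 kJ/mol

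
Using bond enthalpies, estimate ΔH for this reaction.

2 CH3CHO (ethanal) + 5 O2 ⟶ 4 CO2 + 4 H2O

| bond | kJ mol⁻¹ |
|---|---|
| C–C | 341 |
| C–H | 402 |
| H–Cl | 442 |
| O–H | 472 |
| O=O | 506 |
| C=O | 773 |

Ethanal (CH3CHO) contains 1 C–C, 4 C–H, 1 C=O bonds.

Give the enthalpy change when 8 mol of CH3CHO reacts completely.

ΔH = −7944 kJ

Bonds broken (reactants):
  C–C: 2 × 341 = 682
  C–H: 8 × 402 = 3216
  C=O: 2 × 773 = 1546
  O=O: 5 × 506 = 2530
  Σ(broken) = 7974 kJ
Bonds formed (products):
  C=O: 8 × 773 = 6184
  O–H: 8 × 472 = 3776
  Σ(formed) = 9960 kJ
ΔH = Σ(broken) − Σ(formed) = 7974 − 9960 = −1986 kJ
For 4× the reaction as written: 4 × (−1986) = −7944 kJ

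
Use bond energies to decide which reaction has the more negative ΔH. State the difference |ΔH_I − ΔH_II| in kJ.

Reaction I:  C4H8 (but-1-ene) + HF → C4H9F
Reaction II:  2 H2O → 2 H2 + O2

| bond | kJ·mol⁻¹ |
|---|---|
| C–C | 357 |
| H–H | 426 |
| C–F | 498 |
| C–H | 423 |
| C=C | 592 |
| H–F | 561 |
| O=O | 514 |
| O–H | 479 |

Reaction I, by 675 kJ

Reaction I:
  Bonds broken (reactants):
    C–C: 2 × 357 = 714
    C–H: 8 × 423 = 3384
    C=C: 1 × 592 = 592
    H–F: 1 × 561 = 561
    Σ(broken) = 5251 kJ
  Bonds formed (products):
    C–C: 3 × 357 = 1071
    C–F: 1 × 498 = 498
    C–H: 9 × 423 = 3807
    Σ(formed) = 5376 kJ
  ΔH_I = 5251 − 5376 = −125 kJ
Reaction II:
  Bonds broken (reactants):
    O–H: 4 × 479 = 1916
    Σ(broken) = 1916 kJ
  Bonds formed (products):
    H–H: 2 × 426 = 852
    O=O: 1 × 514 = 514
    Σ(formed) = 1366 kJ
  ΔH_II = 1916 − 1366 = +550 kJ
ΔH_I − ΔH_II = −675 kJ, so reaction I has the more negative ΔH; |ΔH_I − ΔH_II| = 675 kJ.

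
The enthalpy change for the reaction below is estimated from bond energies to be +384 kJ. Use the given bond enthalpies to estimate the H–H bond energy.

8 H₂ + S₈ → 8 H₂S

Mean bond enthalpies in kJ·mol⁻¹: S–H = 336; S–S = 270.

Let D be the H–H bond energy.
Σ(broken) = 8×D + 8×270 = 2160 + 8D
Σ(formed) = 16×336 = 5376
ΔH = Σ(broken) − Σ(formed) = (2160 + 8D) − (5376) = −3216 + 8D
Setting this equal to +384 kJ gives 8D = 3600, so D = 450 kJ/mol.

D(H–H) ≈ 450 kJ/mol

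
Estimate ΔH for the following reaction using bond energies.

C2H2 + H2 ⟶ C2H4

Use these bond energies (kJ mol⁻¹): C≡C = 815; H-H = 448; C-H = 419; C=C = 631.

Bonds broken (reactants):
  C≡C: 1 × 815 = 815
  C-H: 2 × 419 = 838
  H-H: 1 × 448 = 448
  Σ(broken) = 2101 kJ
Bonds formed (products):
  C-H: 4 × 419 = 1676
  C=C: 1 × 631 = 631
  Σ(formed) = 2307 kJ
ΔH = Σ(broken) − Σ(formed) = 2101 − 2307 = −206 kJ

ΔH ≈ −206 kJ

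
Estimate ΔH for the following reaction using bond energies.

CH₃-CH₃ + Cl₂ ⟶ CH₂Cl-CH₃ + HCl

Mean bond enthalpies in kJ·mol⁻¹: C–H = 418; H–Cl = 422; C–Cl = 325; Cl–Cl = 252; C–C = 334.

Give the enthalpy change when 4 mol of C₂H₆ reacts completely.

ΔH = −308 kJ

Bonds broken (reactants):
  C–C: 1 × 334 = 334
  C–H: 6 × 418 = 2508
  Cl–Cl: 1 × 252 = 252
  Σ(broken) = 3094 kJ
Bonds formed (products):
  C–C: 1 × 334 = 334
  C–Cl: 1 × 325 = 325
  C–H: 5 × 418 = 2090
  H–Cl: 1 × 422 = 422
  Σ(formed) = 3171 kJ
ΔH = Σ(broken) − Σ(formed) = 3094 − 3171 = −77 kJ
For 4× the reaction as written: 4 × (−77) = −308 kJ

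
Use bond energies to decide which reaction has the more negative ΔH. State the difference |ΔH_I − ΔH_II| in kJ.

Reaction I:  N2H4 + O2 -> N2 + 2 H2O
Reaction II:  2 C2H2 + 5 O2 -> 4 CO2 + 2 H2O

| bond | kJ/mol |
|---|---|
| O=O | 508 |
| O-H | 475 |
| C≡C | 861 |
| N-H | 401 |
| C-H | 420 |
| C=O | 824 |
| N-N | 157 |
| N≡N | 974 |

Reaction I:
  Bonds broken (reactants):
    N-H: 4 × 401 = 1604
    N-N: 1 × 157 = 157
    O=O: 1 × 508 = 508
    Σ(broken) = 2269 kJ
  Bonds formed (products):
    N≡N: 1 × 974 = 974
    O-H: 4 × 475 = 1900
    Σ(formed) = 2874 kJ
  ΔH_I = 2269 − 2874 = −605 kJ
Reaction II:
  Bonds broken (reactants):
    C≡C: 2 × 861 = 1722
    C-H: 4 × 420 = 1680
    O=O: 5 × 508 = 2540
    Σ(broken) = 5942 kJ
  Bonds formed (products):
    C=O: 8 × 824 = 6592
    O-H: 4 × 475 = 1900
    Σ(formed) = 8492 kJ
  ΔH_II = 5942 − 8492 = −2550 kJ
ΔH_I − ΔH_II = +1945 kJ, so reaction II has the more negative ΔH; |ΔH_I − ΔH_II| = 1945 kJ.

Reaction II, by 1945 kJ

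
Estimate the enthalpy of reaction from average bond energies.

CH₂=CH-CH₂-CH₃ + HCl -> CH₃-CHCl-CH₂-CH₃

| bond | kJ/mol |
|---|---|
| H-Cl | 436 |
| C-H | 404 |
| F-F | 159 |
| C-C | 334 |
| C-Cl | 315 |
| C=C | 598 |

Bonds broken (reactants):
  C-C: 2 × 334 = 668
  C-H: 8 × 404 = 3232
  C=C: 1 × 598 = 598
  H-Cl: 1 × 436 = 436
  Σ(broken) = 4934 kJ
Bonds formed (products):
  C-C: 3 × 334 = 1002
  C-Cl: 1 × 315 = 315
  C-H: 9 × 404 = 3636
  Σ(formed) = 4953 kJ
ΔH = Σ(broken) − Σ(formed) = 4934 − 4953 = −19 kJ

ΔH ≈ −19 kJ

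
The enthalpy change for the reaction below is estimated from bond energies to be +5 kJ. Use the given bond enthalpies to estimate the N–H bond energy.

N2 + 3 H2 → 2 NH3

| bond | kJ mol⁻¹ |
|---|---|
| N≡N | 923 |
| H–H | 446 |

Let D be the N–H bond energy.
Σ(broken) = 3×446 + 1×923 = 2261
Σ(formed) = 6×D = 6D
ΔH = Σ(broken) − Σ(formed) = (2261) − (6D) = +2261 − 6D
Setting this equal to +5 kJ gives 6D = 2256, so D = 376 kJ/mol.

D(N–H) ≈ 376 kJ/mol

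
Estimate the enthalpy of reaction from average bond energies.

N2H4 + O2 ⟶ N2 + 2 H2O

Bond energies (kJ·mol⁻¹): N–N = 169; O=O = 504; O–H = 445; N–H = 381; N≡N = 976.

ΔH ≈ −559 kJ

Bonds broken (reactants):
  N–H: 4 × 381 = 1524
  N–N: 1 × 169 = 169
  O=O: 1 × 504 = 504
  Σ(broken) = 2197 kJ
Bonds formed (products):
  N≡N: 1 × 976 = 976
  O–H: 4 × 445 = 1780
  Σ(formed) = 2756 kJ
ΔH = Σ(broken) − Σ(formed) = 2197 − 2756 = −559 kJ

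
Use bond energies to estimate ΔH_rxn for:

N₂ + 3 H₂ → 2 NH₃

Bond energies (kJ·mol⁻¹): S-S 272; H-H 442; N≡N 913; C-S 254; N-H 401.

Bonds broken (reactants):
  H-H: 3 × 442 = 1326
  N≡N: 1 × 913 = 913
  Σ(broken) = 2239 kJ
Bonds formed (products):
  N-H: 6 × 401 = 2406
  Σ(formed) = 2406 kJ
ΔH = Σ(broken) − Σ(formed) = 2239 − 2406 = −167 kJ

ΔH ≈ −167 kJ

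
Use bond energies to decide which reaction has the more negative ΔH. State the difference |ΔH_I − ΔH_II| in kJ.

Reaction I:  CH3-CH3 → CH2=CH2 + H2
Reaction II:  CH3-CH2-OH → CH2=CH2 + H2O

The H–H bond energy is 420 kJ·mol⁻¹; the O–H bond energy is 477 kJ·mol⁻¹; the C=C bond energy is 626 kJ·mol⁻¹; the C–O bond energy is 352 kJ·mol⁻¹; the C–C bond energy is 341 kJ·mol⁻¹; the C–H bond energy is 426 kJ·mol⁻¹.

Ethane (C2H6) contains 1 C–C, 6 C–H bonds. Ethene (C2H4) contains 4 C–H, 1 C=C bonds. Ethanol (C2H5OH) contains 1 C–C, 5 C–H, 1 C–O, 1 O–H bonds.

Reaction I:
  Bonds broken (reactants):
    C–C: 1 × 341 = 341
    C–H: 6 × 426 = 2556
    Σ(broken) = 2897 kJ
  Bonds formed (products):
    C–H: 4 × 426 = 1704
    C=C: 1 × 626 = 626
    H–H: 1 × 420 = 420
    Σ(formed) = 2750 kJ
  ΔH_I = 2897 − 2750 = +147 kJ
Reaction II:
  Bonds broken (reactants):
    C–C: 1 × 341 = 341
    C–H: 5 × 426 = 2130
    C–O: 1 × 352 = 352
    O–H: 1 × 477 = 477
    Σ(broken) = 3300 kJ
  Bonds formed (products):
    C–H: 4 × 426 = 1704
    C=C: 1 × 626 = 626
    O–H: 2 × 477 = 954
    Σ(formed) = 3284 kJ
  ΔH_II = 3300 − 3284 = +16 kJ
ΔH_I − ΔH_II = +131 kJ, so reaction II has the more negative ΔH; |ΔH_I − ΔH_II| = 131 kJ.

Reaction II, by 131 kJ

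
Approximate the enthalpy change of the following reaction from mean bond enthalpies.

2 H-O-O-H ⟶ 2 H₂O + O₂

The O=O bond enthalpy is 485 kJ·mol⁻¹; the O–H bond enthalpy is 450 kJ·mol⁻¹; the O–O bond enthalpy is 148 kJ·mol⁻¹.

Bonds broken (reactants):
  O–H: 4 × 450 = 1800
  O–O: 2 × 148 = 296
  Σ(broken) = 2096 kJ
Bonds formed (products):
  O–H: 4 × 450 = 1800
  O=O: 1 × 485 = 485
  Σ(formed) = 2285 kJ
ΔH = Σ(broken) − Σ(formed) = 2096 − 2285 = −189 kJ

ΔH ≈ −189 kJ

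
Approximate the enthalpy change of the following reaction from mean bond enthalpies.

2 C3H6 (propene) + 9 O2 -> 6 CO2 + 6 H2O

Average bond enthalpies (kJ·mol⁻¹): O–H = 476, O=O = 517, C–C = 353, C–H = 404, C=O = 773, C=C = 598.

Bonds broken (reactants):
  C–C: 2 × 353 = 706
  C–H: 12 × 404 = 4848
  C=C: 2 × 598 = 1196
  O=O: 9 × 517 = 4653
  Σ(broken) = 11403 kJ
Bonds formed (products):
  C=O: 12 × 773 = 9276
  O–H: 12 × 476 = 5712
  Σ(formed) = 14988 kJ
ΔH = Σ(broken) − Σ(formed) = 11403 − 14988 = −3585 kJ

ΔH ≈ −3585 kJ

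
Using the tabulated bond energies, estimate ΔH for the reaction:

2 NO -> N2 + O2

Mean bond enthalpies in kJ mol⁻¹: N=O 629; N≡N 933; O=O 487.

ΔH ≈ −162 kJ

Bonds broken (reactants):
  N=O: 2 × 629 = 1258
  Σ(broken) = 1258 kJ
Bonds formed (products):
  N≡N: 1 × 933 = 933
  O=O: 1 × 487 = 487
  Σ(formed) = 1420 kJ
ΔH = Σ(broken) − Σ(formed) = 1258 − 1420 = −162 kJ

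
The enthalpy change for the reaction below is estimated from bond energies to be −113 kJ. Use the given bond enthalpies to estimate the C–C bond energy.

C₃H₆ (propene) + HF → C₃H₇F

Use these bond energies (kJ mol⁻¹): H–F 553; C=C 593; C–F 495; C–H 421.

Let D be the C–C bond energy.
Σ(broken) = 1×D + 6×421 + 1×593 + 1×553 = 3672 + D
Σ(formed) = 2×D + 1×495 + 7×421 = 3442 + 2D
ΔH = Σ(broken) − Σ(formed) = (3672 + D) − (3442 + 2D) = +230 − D
Setting this equal to −113 kJ gives D = 343 kJ/mol.

D(C–C) ≈ 343 kJ/mol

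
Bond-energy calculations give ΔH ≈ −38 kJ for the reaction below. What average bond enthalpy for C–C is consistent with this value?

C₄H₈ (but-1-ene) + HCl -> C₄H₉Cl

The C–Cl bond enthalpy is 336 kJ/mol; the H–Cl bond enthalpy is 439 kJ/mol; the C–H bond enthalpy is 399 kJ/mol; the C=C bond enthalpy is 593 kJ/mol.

D(C–C) ≈ 335 kJ/mol

Let D be the C–C bond energy.
Σ(broken) = 2×D + 8×399 + 1×593 + 1×439 = 4224 + 2D
Σ(formed) = 3×D + 1×336 + 9×399 = 3927 + 3D
ΔH = Σ(broken) − Σ(formed) = (4224 + 2D) − (3927 + 3D) = +297 − D
Setting this equal to −38 kJ gives D = 335 kJ/mol.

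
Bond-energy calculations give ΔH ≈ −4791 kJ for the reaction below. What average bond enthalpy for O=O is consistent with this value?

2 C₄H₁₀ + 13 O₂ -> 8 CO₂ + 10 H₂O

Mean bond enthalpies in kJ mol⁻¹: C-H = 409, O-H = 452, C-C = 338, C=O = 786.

Let D be the O=O bond energy.
Σ(broken) = 6×338 + 20×409 + 13×D = 10208 + 13D
Σ(formed) = 16×786 + 20×452 = 21616
ΔH = Σ(broken) − Σ(formed) = (10208 + 13D) − (21616) = −11408 + 13D
Setting this equal to −4791 kJ gives 13D = 6617, so D = 509 kJ/mol.

D(O=O) ≈ 509 kJ/mol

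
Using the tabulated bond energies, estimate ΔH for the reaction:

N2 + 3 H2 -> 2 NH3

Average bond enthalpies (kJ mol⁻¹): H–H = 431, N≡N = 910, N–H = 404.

ΔH ≈ −221 kJ

Bonds broken (reactants):
  H–H: 3 × 431 = 1293
  N≡N: 1 × 910 = 910
  Σ(broken) = 2203 kJ
Bonds formed (products):
  N–H: 6 × 404 = 2424
  Σ(formed) = 2424 kJ
ΔH = Σ(broken) − Σ(formed) = 2203 − 2424 = −221 kJ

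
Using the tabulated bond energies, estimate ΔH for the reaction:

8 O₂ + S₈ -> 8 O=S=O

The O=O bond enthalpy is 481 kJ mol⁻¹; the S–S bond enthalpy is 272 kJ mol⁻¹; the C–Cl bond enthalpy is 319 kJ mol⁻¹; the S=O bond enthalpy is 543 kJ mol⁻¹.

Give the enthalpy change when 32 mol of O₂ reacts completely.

Bonds broken (reactants):
  O=O: 8 × 481 = 3848
  S–S: 8 × 272 = 2176
  Σ(broken) = 6024 kJ
Bonds formed (products):
  S=O: 16 × 543 = 8688
  Σ(formed) = 8688 kJ
ΔH = Σ(broken) − Σ(formed) = 6024 − 8688 = −2664 kJ
For 4× the reaction as written: 4 × (−2664) = −10656 kJ

ΔH = −10656 kJ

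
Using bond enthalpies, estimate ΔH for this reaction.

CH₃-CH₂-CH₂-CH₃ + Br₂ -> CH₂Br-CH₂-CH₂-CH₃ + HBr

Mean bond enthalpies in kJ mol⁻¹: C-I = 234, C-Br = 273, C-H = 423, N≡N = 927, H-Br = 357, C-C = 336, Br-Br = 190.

ΔH ≈ −17 kJ

Bonds broken (reactants):
  Br-Br: 1 × 190 = 190
  C-C: 3 × 336 = 1008
  C-H: 10 × 423 = 4230
  Σ(broken) = 5428 kJ
Bonds formed (products):
  C-Br: 1 × 273 = 273
  C-C: 3 × 336 = 1008
  C-H: 9 × 423 = 3807
  H-Br: 1 × 357 = 357
  Σ(formed) = 5445 kJ
ΔH = Σ(broken) − Σ(formed) = 5428 − 5445 = −17 kJ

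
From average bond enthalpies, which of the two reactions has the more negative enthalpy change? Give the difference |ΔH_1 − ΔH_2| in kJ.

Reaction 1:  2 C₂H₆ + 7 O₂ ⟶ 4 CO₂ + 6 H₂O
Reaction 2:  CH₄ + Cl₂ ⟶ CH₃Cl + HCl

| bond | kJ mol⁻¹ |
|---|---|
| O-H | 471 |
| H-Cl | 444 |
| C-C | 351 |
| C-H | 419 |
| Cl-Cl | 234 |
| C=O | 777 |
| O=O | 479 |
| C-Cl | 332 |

Reaction 1, by 2662 kJ

Reaction 1:
  Bonds broken (reactants):
    C-C: 2 × 351 = 702
    C-H: 12 × 419 = 5028
    O=O: 7 × 479 = 3353
    Σ(broken) = 9083 kJ
  Bonds formed (products):
    C=O: 8 × 777 = 6216
    O-H: 12 × 471 = 5652
    Σ(formed) = 11868 kJ
  ΔH_1 = 9083 − 11868 = −2785 kJ
Reaction 2:
  Bonds broken (reactants):
    C-H: 4 × 419 = 1676
    Cl-Cl: 1 × 234 = 234
    Σ(broken) = 1910 kJ
  Bonds formed (products):
    C-Cl: 1 × 332 = 332
    C-H: 3 × 419 = 1257
    H-Cl: 1 × 444 = 444
    Σ(formed) = 2033 kJ
  ΔH_2 = 1910 − 2033 = −123 kJ
ΔH_1 − ΔH_2 = −2662 kJ, so reaction 1 has the more negative ΔH; |ΔH_1 − ΔH_2| = 2662 kJ.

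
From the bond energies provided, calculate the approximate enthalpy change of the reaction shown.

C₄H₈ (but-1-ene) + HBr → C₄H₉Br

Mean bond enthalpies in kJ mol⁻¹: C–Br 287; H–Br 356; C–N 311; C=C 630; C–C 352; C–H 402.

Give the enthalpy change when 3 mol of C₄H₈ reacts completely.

Bonds broken (reactants):
  C–C: 2 × 352 = 704
  C–H: 8 × 402 = 3216
  C=C: 1 × 630 = 630
  H–Br: 1 × 356 = 356
  Σ(broken) = 4906 kJ
Bonds formed (products):
  C–Br: 1 × 287 = 287
  C–C: 3 × 352 = 1056
  C–H: 9 × 402 = 3618
  Σ(formed) = 4961 kJ
ΔH = Σ(broken) − Σ(formed) = 4906 − 4961 = −55 kJ
For 3× the reaction as written: 3 × (−55) = −165 kJ

ΔH = −165 kJ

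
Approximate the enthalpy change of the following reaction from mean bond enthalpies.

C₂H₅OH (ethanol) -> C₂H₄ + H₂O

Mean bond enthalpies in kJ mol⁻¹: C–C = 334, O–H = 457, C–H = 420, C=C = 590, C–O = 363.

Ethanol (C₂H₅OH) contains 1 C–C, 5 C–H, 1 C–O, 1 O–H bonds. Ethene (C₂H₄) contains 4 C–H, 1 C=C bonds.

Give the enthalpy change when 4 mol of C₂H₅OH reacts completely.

Bonds broken (reactants):
  C–C: 1 × 334 = 334
  C–H: 5 × 420 = 2100
  C–O: 1 × 363 = 363
  O–H: 1 × 457 = 457
  Σ(broken) = 3254 kJ
Bonds formed (products):
  C–H: 4 × 420 = 1680
  C=C: 1 × 590 = 590
  O–H: 2 × 457 = 914
  Σ(formed) = 3184 kJ
ΔH = Σ(broken) − Σ(formed) = 3254 − 3184 = +70 kJ
For 4× the reaction as written: 4 × (+70) = +280 kJ

ΔH = +280 kJ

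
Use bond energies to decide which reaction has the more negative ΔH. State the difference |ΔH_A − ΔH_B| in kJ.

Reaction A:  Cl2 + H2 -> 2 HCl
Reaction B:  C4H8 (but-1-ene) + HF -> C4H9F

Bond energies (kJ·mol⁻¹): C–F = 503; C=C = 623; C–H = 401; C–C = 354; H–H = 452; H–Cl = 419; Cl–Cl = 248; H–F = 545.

Reaction A:
  Bonds broken (reactants):
    Cl–Cl: 1 × 248 = 248
    H–H: 1 × 452 = 452
    Σ(broken) = 700 kJ
  Bonds formed (products):
    H–Cl: 2 × 419 = 838
    Σ(formed) = 838 kJ
  ΔH_A = 700 − 838 = −138 kJ
Reaction B:
  Bonds broken (reactants):
    C–C: 2 × 354 = 708
    C–H: 8 × 401 = 3208
    C=C: 1 × 623 = 623
    H–F: 1 × 545 = 545
    Σ(broken) = 5084 kJ
  Bonds formed (products):
    C–C: 3 × 354 = 1062
    C–F: 1 × 503 = 503
    C–H: 9 × 401 = 3609
    Σ(formed) = 5174 kJ
  ΔH_B = 5084 − 5174 = −90 kJ
ΔH_A − ΔH_B = −48 kJ, so reaction A has the more negative ΔH; |ΔH_A − ΔH_B| = 48 kJ.

Reaction A, by 48 kJ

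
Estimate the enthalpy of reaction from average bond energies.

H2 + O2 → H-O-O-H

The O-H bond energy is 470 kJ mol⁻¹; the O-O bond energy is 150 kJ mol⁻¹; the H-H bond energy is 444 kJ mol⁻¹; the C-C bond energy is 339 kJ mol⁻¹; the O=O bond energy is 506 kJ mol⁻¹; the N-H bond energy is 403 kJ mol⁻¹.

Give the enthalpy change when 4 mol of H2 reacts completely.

ΔH = −560 kJ

Bonds broken (reactants):
  H-H: 1 × 444 = 444
  O=O: 1 × 506 = 506
  Σ(broken) = 950 kJ
Bonds formed (products):
  O-H: 2 × 470 = 940
  O-O: 1 × 150 = 150
  Σ(formed) = 1090 kJ
ΔH = Σ(broken) − Σ(formed) = 950 − 1090 = −140 kJ
For 4× the reaction as written: 4 × (−140) = −560 kJ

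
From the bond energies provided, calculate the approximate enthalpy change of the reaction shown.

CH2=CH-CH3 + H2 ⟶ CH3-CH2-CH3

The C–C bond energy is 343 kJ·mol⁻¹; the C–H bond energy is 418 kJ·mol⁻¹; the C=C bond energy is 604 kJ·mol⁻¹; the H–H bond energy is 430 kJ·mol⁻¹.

Bonds broken (reactants):
  C–C: 1 × 343 = 343
  C–H: 6 × 418 = 2508
  C=C: 1 × 604 = 604
  H–H: 1 × 430 = 430
  Σ(broken) = 3885 kJ
Bonds formed (products):
  C–C: 2 × 343 = 686
  C–H: 8 × 418 = 3344
  Σ(formed) = 4030 kJ
ΔH = Σ(broken) − Σ(formed) = 3885 − 4030 = −145 kJ

ΔH ≈ −145 kJ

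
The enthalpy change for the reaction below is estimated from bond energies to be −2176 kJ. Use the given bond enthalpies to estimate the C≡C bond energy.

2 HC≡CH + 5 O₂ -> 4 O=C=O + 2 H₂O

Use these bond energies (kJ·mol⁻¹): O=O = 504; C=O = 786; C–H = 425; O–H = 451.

D(C≡C) ≈ 848 kJ/mol

Let D be the C≡C bond energy.
Σ(broken) = 2×D + 4×425 + 5×504 = 4220 + 2D
Σ(formed) = 8×786 + 4×451 = 8092
ΔH = Σ(broken) − Σ(formed) = (4220 + 2D) − (8092) = −3872 + 2D
Setting this equal to −2176 kJ gives 2D = 1696, so D = 848 kJ/mol.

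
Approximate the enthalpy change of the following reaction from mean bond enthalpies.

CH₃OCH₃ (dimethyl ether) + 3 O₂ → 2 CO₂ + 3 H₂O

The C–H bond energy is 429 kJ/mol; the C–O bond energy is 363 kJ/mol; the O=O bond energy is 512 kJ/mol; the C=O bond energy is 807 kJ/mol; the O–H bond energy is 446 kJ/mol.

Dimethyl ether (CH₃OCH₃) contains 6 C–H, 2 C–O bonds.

Bonds broken (reactants):
  C–H: 6 × 429 = 2574
  C–O: 2 × 363 = 726
  O=O: 3 × 512 = 1536
  Σ(broken) = 4836 kJ
Bonds formed (products):
  C=O: 4 × 807 = 3228
  O–H: 6 × 446 = 2676
  Σ(formed) = 5904 kJ
ΔH = Σ(broken) − Σ(formed) = 4836 − 5904 = −1068 kJ

ΔH ≈ −1068 kJ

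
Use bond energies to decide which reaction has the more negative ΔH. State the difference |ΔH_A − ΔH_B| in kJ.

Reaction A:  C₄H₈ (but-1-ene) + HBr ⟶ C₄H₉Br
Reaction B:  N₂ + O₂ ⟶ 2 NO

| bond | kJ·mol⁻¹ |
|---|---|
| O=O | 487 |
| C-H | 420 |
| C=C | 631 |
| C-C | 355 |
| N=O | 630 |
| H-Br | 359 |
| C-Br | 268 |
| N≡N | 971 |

Reaction A, by 251 kJ

Reaction A:
  Bonds broken (reactants):
    C-C: 2 × 355 = 710
    C-H: 8 × 420 = 3360
    C=C: 1 × 631 = 631
    H-Br: 1 × 359 = 359
    Σ(broken) = 5060 kJ
  Bonds formed (products):
    C-Br: 1 × 268 = 268
    C-C: 3 × 355 = 1065
    C-H: 9 × 420 = 3780
    Σ(formed) = 5113 kJ
  ΔH_A = 5060 − 5113 = −53 kJ
Reaction B:
  Bonds broken (reactants):
    N≡N: 1 × 971 = 971
    O=O: 1 × 487 = 487
    Σ(broken) = 1458 kJ
  Bonds formed (products):
    N=O: 2 × 630 = 1260
    Σ(formed) = 1260 kJ
  ΔH_B = 1458 − 1260 = +198 kJ
ΔH_A − ΔH_B = −251 kJ, so reaction A has the more negative ΔH; |ΔH_A − ΔH_B| = 251 kJ.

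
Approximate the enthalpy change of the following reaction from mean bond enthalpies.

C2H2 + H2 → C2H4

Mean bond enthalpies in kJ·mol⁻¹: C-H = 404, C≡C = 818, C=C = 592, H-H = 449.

ΔH ≈ −133 kJ

Bonds broken (reactants):
  C≡C: 1 × 818 = 818
  C-H: 2 × 404 = 808
  H-H: 1 × 449 = 449
  Σ(broken) = 2075 kJ
Bonds formed (products):
  C-H: 4 × 404 = 1616
  C=C: 1 × 592 = 592
  Σ(formed) = 2208 kJ
ΔH = Σ(broken) − Σ(formed) = 2075 − 2208 = −133 kJ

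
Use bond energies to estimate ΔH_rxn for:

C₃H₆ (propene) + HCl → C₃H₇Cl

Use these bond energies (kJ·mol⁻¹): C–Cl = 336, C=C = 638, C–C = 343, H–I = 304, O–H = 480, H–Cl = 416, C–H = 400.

ΔH ≈ −25 kJ

Bonds broken (reactants):
  C–C: 1 × 343 = 343
  C–H: 6 × 400 = 2400
  C=C: 1 × 638 = 638
  H–Cl: 1 × 416 = 416
  Σ(broken) = 3797 kJ
Bonds formed (products):
  C–C: 2 × 343 = 686
  C–Cl: 1 × 336 = 336
  C–H: 7 × 400 = 2800
  Σ(formed) = 3822 kJ
ΔH = Σ(broken) − Σ(formed) = 3797 − 3822 = −25 kJ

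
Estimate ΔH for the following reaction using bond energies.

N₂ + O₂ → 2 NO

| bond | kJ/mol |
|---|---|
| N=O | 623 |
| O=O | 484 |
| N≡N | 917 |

Bonds broken (reactants):
  N≡N: 1 × 917 = 917
  O=O: 1 × 484 = 484
  Σ(broken) = 1401 kJ
Bonds formed (products):
  N=O: 2 × 623 = 1246
  Σ(formed) = 1246 kJ
ΔH = Σ(broken) − Σ(formed) = 1401 − 1246 = +155 kJ

ΔH ≈ +155 kJ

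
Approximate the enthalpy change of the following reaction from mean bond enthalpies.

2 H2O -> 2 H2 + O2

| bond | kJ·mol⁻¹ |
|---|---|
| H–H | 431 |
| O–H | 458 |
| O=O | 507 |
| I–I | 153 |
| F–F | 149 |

ΔH ≈ +463 kJ

Bonds broken (reactants):
  O–H: 4 × 458 = 1832
  Σ(broken) = 1832 kJ
Bonds formed (products):
  H–H: 2 × 431 = 862
  O=O: 1 × 507 = 507
  Σ(formed) = 1369 kJ
ΔH = Σ(broken) − Σ(formed) = 1832 − 1369 = +463 kJ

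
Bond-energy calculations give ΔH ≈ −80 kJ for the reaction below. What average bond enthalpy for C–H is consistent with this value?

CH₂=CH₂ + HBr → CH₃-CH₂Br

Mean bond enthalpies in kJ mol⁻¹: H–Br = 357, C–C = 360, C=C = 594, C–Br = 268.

Let D be the C–H bond energy.
Σ(broken) = 4×D + 1×594 + 1×357 = 951 + 4D
Σ(formed) = 1×268 + 1×360 + 5×D = 628 + 5D
ΔH = Σ(broken) − Σ(formed) = (951 + 4D) − (628 + 5D) = +323 − D
Setting this equal to −80 kJ gives D = 403 kJ/mol.

D(C–H) ≈ 403 kJ/mol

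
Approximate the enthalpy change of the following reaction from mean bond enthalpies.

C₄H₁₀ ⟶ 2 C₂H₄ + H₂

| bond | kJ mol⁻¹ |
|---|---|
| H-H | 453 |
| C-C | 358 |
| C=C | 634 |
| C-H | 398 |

ΔH ≈ +149 kJ

Bonds broken (reactants):
  C-C: 3 × 358 = 1074
  C-H: 10 × 398 = 3980
  Σ(broken) = 5054 kJ
Bonds formed (products):
  C-H: 8 × 398 = 3184
  C=C: 2 × 634 = 1268
  H-H: 1 × 453 = 453
  Σ(formed) = 4905 kJ
ΔH = Σ(broken) − Σ(formed) = 5054 − 4905 = +149 kJ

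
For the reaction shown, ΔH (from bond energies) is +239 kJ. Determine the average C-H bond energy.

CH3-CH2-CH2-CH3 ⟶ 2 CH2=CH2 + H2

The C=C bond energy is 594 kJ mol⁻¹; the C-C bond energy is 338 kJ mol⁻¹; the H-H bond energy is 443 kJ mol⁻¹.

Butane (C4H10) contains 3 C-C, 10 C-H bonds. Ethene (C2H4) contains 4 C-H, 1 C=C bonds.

D(C-H) ≈ 428 kJ/mol

Let D be the C-H bond energy.
Σ(broken) = 3×338 + 10×D = 1014 + 10D
Σ(formed) = 8×D + 2×594 + 1×443 = 1631 + 8D
ΔH = Σ(broken) − Σ(formed) = (1014 + 10D) − (1631 + 8D) = −617 + 2D
Setting this equal to +239 kJ gives 2D = 856, so D = 428 kJ/mol.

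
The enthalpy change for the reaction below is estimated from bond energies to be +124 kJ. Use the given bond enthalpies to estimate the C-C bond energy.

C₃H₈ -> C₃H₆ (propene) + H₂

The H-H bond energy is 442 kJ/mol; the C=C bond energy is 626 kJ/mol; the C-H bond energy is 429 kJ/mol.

Let D be the C-C bond energy.
Σ(broken) = 2×D + 8×429 = 3432 + 2D
Σ(formed) = 1×D + 6×429 + 1×626 + 1×442 = 3642 + D
ΔH = Σ(broken) − Σ(formed) = (3432 + 2D) − (3642 + D) = −210 + D
Setting this equal to +124 kJ gives D = 334 kJ/mol.

D(C-C) ≈ 334 kJ/mol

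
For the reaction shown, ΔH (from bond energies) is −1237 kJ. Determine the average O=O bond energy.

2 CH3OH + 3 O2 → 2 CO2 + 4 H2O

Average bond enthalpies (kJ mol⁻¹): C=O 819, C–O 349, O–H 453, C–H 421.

D(O=O) ≈ 511 kJ/mol

Let D be the O=O bond energy.
Σ(broken) = 6×421 + 2×349 + 2×453 + 3×D = 4130 + 3D
Σ(formed) = 4×819 + 8×453 = 6900
ΔH = Σ(broken) − Σ(formed) = (4130 + 3D) − (6900) = −2770 + 3D
Setting this equal to −1237 kJ gives 3D = 1533, so D = 511 kJ/mol.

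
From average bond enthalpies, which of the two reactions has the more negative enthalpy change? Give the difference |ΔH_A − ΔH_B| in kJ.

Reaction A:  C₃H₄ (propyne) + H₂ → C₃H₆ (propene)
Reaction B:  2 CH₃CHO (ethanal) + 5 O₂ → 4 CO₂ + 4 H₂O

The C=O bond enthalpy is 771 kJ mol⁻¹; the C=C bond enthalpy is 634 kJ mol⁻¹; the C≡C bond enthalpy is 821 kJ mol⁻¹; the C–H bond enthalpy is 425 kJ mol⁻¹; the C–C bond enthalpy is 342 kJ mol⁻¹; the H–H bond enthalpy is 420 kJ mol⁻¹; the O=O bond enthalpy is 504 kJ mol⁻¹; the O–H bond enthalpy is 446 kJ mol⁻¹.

Reaction A:
  Bonds broken (reactants):
    C≡C: 1 × 821 = 821
    C–C: 1 × 342 = 342
    C–H: 4 × 425 = 1700
    H–H: 1 × 420 = 420
    Σ(broken) = 3283 kJ
  Bonds formed (products):
    C–C: 1 × 342 = 342
    C–H: 6 × 425 = 2550
    C=C: 1 × 634 = 634
    Σ(formed) = 3526 kJ
  ΔH_A = 3283 − 3526 = −243 kJ
Reaction B:
  Bonds broken (reactants):
    C–C: 2 × 342 = 684
    C–H: 8 × 425 = 3400
    C=O: 2 × 771 = 1542
    O=O: 5 × 504 = 2520
    Σ(broken) = 8146 kJ
  Bonds formed (products):
    C=O: 8 × 771 = 6168
    O–H: 8 × 446 = 3568
    Σ(formed) = 9736 kJ
  ΔH_B = 8146 − 9736 = −1590 kJ
ΔH_A − ΔH_B = +1347 kJ, so reaction B has the more negative ΔH; |ΔH_A − ΔH_B| = 1347 kJ.

Reaction B, by 1347 kJ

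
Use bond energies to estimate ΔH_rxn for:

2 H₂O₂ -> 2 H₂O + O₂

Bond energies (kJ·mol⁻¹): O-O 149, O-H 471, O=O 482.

ΔH ≈ −184 kJ

Bonds broken (reactants):
  O-H: 4 × 471 = 1884
  O-O: 2 × 149 = 298
  Σ(broken) = 2182 kJ
Bonds formed (products):
  O-H: 4 × 471 = 1884
  O=O: 1 × 482 = 482
  Σ(formed) = 2366 kJ
ΔH = Σ(broken) − Σ(formed) = 2182 − 2366 = −184 kJ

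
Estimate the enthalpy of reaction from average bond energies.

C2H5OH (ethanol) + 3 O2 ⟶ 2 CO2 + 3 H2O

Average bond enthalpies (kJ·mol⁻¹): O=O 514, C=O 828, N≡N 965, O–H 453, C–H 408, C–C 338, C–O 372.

ΔH ≈ −1285 kJ

Bonds broken (reactants):
  C–C: 1 × 338 = 338
  C–H: 5 × 408 = 2040
  C–O: 1 × 372 = 372
  O–H: 1 × 453 = 453
  O=O: 3 × 514 = 1542
  Σ(broken) = 4745 kJ
Bonds formed (products):
  C=O: 4 × 828 = 3312
  O–H: 6 × 453 = 2718
  Σ(formed) = 6030 kJ
ΔH = Σ(broken) − Σ(formed) = 4745 − 6030 = −1285 kJ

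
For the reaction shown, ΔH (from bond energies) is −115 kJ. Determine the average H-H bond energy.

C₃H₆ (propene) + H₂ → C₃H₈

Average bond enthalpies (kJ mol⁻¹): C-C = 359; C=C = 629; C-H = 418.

Let D be the H-H bond energy.
Σ(broken) = 1×359 + 6×418 + 1×629 + 1×D = 3496 + D
Σ(formed) = 2×359 + 8×418 = 4062
ΔH = Σ(broken) − Σ(formed) = (3496 + D) − (4062) = −566 + D
Setting this equal to −115 kJ gives D = 451 kJ/mol.

D(H-H) ≈ 451 kJ/mol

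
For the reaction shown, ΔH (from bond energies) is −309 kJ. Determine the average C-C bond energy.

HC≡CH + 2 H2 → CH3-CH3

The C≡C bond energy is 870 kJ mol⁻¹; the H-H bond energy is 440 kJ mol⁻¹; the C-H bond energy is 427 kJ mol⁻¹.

Let D be the C-C bond energy.
Σ(broken) = 1×870 + 2×427 + 2×440 = 2604
Σ(formed) = 1×D + 6×427 = 2562 + D
ΔH = Σ(broken) − Σ(formed) = (2604) − (2562 + D) = +42 − D
Setting this equal to −309 kJ gives D = 351 kJ/mol.

D(C-C) ≈ 351 kJ/mol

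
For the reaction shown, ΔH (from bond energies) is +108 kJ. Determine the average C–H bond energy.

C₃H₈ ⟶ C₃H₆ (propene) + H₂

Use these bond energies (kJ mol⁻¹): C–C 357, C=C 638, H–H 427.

Let D be the C–H bond energy.
Σ(broken) = 2×357 + 8×D = 714 + 8D
Σ(formed) = 1×357 + 6×D + 1×638 + 1×427 = 1422 + 6D
ΔH = Σ(broken) − Σ(formed) = (714 + 8D) − (1422 + 6D) = −708 + 2D
Setting this equal to +108 kJ gives 2D = 816, so D = 408 kJ/mol.

D(C–H) ≈ 408 kJ/mol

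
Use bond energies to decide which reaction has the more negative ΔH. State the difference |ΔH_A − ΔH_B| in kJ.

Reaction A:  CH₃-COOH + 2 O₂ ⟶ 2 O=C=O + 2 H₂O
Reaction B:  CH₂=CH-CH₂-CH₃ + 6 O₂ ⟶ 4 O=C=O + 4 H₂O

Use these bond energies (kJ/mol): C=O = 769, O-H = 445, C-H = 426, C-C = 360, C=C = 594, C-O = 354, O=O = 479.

Reaction A:
  Bonds broken (reactants):
    C-C: 1 × 360 = 360
    C-H: 3 × 426 = 1278
    C-O: 1 × 354 = 354
    C=O: 1 × 769 = 769
    O-H: 1 × 445 = 445
    O=O: 2 × 479 = 958
    Σ(broken) = 4164 kJ
  Bonds formed (products):
    C=O: 4 × 769 = 3076
    O-H: 4 × 445 = 1780
    Σ(formed) = 4856 kJ
  ΔH_A = 4164 − 4856 = −692 kJ
Reaction B:
  Bonds broken (reactants):
    C-C: 2 × 360 = 720
    C-H: 8 × 426 = 3408
    C=C: 1 × 594 = 594
    O=O: 6 × 479 = 2874
    Σ(broken) = 7596 kJ
  Bonds formed (products):
    C=O: 8 × 769 = 6152
    O-H: 8 × 445 = 3560
    Σ(formed) = 9712 kJ
  ΔH_B = 7596 − 9712 = −2116 kJ
ΔH_A − ΔH_B = +1424 kJ, so reaction B has the more negative ΔH; |ΔH_A − ΔH_B| = 1424 kJ.

Reaction B, by 1424 kJ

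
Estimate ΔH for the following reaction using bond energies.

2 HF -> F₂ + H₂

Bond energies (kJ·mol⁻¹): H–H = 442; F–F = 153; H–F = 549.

Bonds broken (reactants):
  H–F: 2 × 549 = 1098
  Σ(broken) = 1098 kJ
Bonds formed (products):
  F–F: 1 × 153 = 153
  H–H: 1 × 442 = 442
  Σ(formed) = 595 kJ
ΔH = Σ(broken) − Σ(formed) = 1098 − 595 = +503 kJ

ΔH ≈ +503 kJ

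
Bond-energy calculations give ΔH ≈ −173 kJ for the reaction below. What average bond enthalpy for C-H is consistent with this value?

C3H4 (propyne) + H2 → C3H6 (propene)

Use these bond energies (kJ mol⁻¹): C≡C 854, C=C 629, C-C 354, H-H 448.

Let D be the C-H bond energy.
Σ(broken) = 1×854 + 1×354 + 4×D + 1×448 = 1656 + 4D
Σ(formed) = 1×354 + 6×D + 1×629 = 983 + 6D
ΔH = Σ(broken) − Σ(formed) = (1656 + 4D) − (983 + 6D) = +673 − 2D
Setting this equal to −173 kJ gives 2D = 846, so D = 423 kJ/mol.

D(C-H) ≈ 423 kJ/mol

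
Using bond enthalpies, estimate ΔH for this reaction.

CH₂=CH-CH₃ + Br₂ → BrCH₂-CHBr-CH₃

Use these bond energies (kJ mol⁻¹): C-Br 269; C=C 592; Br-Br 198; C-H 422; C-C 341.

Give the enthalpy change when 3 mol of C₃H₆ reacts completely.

Bonds broken (reactants):
  Br-Br: 1 × 198 = 198
  C-C: 1 × 341 = 341
  C-H: 6 × 422 = 2532
  C=C: 1 × 592 = 592
  Σ(broken) = 3663 kJ
Bonds formed (products):
  C-Br: 2 × 269 = 538
  C-C: 2 × 341 = 682
  C-H: 6 × 422 = 2532
  Σ(formed) = 3752 kJ
ΔH = Σ(broken) − Σ(formed) = 3663 − 3752 = −89 kJ
For 3× the reaction as written: 3 × (−89) = −267 kJ

ΔH = −267 kJ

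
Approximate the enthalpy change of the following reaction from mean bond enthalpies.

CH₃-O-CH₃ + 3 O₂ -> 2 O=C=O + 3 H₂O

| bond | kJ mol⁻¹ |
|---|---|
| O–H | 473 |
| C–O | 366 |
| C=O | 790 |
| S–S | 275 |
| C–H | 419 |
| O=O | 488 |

Bonds broken (reactants):
  C–H: 6 × 419 = 2514
  C–O: 2 × 366 = 732
  O=O: 3 × 488 = 1464
  Σ(broken) = 4710 kJ
Bonds formed (products):
  C=O: 4 × 790 = 3160
  O–H: 6 × 473 = 2838
  Σ(formed) = 5998 kJ
ΔH = Σ(broken) − Σ(formed) = 4710 − 5998 = −1288 kJ

ΔH ≈ −1288 kJ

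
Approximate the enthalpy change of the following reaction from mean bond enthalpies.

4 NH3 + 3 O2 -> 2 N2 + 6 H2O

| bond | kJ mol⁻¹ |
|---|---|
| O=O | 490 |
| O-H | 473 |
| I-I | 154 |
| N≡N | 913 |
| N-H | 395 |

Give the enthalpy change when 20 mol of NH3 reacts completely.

ΔH = −6460 kJ

Bonds broken (reactants):
  N-H: 12 × 395 = 4740
  O=O: 3 × 490 = 1470
  Σ(broken) = 6210 kJ
Bonds formed (products):
  N≡N: 2 × 913 = 1826
  O-H: 12 × 473 = 5676
  Σ(formed) = 7502 kJ
ΔH = Σ(broken) − Σ(formed) = 6210 − 7502 = −1292 kJ
For 5× the reaction as written: 5 × (−1292) = −6460 kJ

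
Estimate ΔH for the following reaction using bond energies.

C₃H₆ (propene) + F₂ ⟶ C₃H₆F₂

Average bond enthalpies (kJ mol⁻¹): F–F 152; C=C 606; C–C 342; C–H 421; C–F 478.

Bonds broken (reactants):
  C–C: 1 × 342 = 342
  C–H: 6 × 421 = 2526
  C=C: 1 × 606 = 606
  F–F: 1 × 152 = 152
  Σ(broken) = 3626 kJ
Bonds formed (products):
  C–C: 2 × 342 = 684
  C–F: 2 × 478 = 956
  C–H: 6 × 421 = 2526
  Σ(formed) = 4166 kJ
ΔH = Σ(broken) − Σ(formed) = 3626 − 4166 = −540 kJ

ΔH ≈ −540 kJ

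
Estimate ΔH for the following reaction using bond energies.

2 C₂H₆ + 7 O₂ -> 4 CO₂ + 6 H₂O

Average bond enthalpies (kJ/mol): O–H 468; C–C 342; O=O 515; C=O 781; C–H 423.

ΔH ≈ −2499 kJ

Bonds broken (reactants):
  C–C: 2 × 342 = 684
  C–H: 12 × 423 = 5076
  O=O: 7 × 515 = 3605
  Σ(broken) = 9365 kJ
Bonds formed (products):
  C=O: 8 × 781 = 6248
  O–H: 12 × 468 = 5616
  Σ(formed) = 11864 kJ
ΔH = Σ(broken) − Σ(formed) = 9365 − 11864 = −2499 kJ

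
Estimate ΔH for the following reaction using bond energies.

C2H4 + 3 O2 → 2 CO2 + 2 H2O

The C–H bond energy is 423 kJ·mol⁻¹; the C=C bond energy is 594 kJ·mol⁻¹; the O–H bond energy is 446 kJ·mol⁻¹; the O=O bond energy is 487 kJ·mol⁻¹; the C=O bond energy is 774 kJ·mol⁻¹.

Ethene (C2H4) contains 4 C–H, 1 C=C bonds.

Bonds broken (reactants):
  C–H: 4 × 423 = 1692
  C=C: 1 × 594 = 594
  O=O: 3 × 487 = 1461
  Σ(broken) = 3747 kJ
Bonds formed (products):
  C=O: 4 × 774 = 3096
  O–H: 4 × 446 = 1784
  Σ(formed) = 4880 kJ
ΔH = Σ(broken) − Σ(formed) = 3747 − 4880 = −1133 kJ

ΔH ≈ −1133 kJ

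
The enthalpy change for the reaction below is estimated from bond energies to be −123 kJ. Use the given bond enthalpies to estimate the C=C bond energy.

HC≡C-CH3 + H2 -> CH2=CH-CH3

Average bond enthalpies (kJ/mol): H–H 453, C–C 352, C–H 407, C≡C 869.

Let D be the C=C bond energy.
Σ(broken) = 1×869 + 1×352 + 4×407 + 1×453 = 3302
Σ(formed) = 1×352 + 6×407 + 1×D = 2794 + D
ΔH = Σ(broken) − Σ(formed) = (3302) − (2794 + D) = +508 − D
Setting this equal to −123 kJ gives D = 631 kJ/mol.

D(C=C) ≈ 631 kJ/mol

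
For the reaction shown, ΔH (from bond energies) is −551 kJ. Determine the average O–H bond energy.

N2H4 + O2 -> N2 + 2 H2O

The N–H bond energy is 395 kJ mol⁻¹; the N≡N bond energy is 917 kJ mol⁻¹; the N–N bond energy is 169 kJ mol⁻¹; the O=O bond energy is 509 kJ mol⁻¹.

Let D be the O–H bond energy.
Σ(broken) = 4×395 + 1×169 + 1×509 = 2258
Σ(formed) = 1×917 + 4×D = 917 + 4D
ΔH = Σ(broken) − Σ(formed) = (2258) − (917 + 4D) = +1341 − 4D
Setting this equal to −551 kJ gives 4D = 1892, so D = 473 kJ/mol.

D(O–H) ≈ 473 kJ/mol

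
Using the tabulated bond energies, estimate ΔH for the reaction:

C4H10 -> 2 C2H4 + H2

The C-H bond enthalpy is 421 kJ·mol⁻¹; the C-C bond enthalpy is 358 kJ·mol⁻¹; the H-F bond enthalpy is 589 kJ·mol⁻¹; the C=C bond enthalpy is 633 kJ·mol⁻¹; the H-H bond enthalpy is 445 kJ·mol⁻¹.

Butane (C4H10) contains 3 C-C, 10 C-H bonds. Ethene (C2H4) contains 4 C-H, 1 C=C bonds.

ΔH ≈ +205 kJ

Bonds broken (reactants):
  C-C: 3 × 358 = 1074
  C-H: 10 × 421 = 4210
  Σ(broken) = 5284 kJ
Bonds formed (products):
  C-H: 8 × 421 = 3368
  C=C: 2 × 633 = 1266
  H-H: 1 × 445 = 445
  Σ(formed) = 5079 kJ
ΔH = Σ(broken) − Σ(formed) = 5284 − 5079 = +205 kJ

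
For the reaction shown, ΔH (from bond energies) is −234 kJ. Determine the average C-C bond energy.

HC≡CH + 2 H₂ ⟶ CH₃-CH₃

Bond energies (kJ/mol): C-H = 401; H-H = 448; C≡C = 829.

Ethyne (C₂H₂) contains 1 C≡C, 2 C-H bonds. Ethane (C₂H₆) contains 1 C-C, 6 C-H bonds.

Let D be the C-C bond energy.
Σ(broken) = 1×829 + 2×401 + 2×448 = 2527
Σ(formed) = 1×D + 6×401 = 2406 + D
ΔH = Σ(broken) − Σ(formed) = (2527) − (2406 + D) = +121 − D
Setting this equal to −234 kJ gives D = 355 kJ/mol.

D(C-C) ≈ 355 kJ/mol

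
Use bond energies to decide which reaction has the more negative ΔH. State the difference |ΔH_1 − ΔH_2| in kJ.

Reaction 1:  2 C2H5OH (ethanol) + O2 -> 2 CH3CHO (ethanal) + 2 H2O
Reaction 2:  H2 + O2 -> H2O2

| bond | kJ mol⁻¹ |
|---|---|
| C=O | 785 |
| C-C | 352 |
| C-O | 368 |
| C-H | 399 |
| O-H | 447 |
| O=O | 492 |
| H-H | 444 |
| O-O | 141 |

Reaction 1, by 339 kJ

Reaction 1:
  Bonds broken (reactants):
    C-C: 2 × 352 = 704
    C-H: 10 × 399 = 3990
    C-O: 2 × 368 = 736
    O-H: 2 × 447 = 894
    O=O: 1 × 492 = 492
    Σ(broken) = 6816 kJ
  Bonds formed (products):
    C-C: 2 × 352 = 704
    C-H: 8 × 399 = 3192
    C=O: 2 × 785 = 1570
    O-H: 4 × 447 = 1788
    Σ(formed) = 7254 kJ
  ΔH_1 = 6816 − 7254 = −438 kJ
Reaction 2:
  Bonds broken (reactants):
    H-H: 1 × 444 = 444
    O=O: 1 × 492 = 492
    Σ(broken) = 936 kJ
  Bonds formed (products):
    O-H: 2 × 447 = 894
    O-O: 1 × 141 = 141
    Σ(formed) = 1035 kJ
  ΔH_2 = 936 − 1035 = −99 kJ
ΔH_1 − ΔH_2 = −339 kJ, so reaction 1 has the more negative ΔH; |ΔH_1 − ΔH_2| = 339 kJ.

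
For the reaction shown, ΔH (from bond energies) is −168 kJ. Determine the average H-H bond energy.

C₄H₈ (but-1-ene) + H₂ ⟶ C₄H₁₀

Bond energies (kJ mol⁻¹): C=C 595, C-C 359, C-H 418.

D(H-H) ≈ 432 kJ/mol

Let D be the H-H bond energy.
Σ(broken) = 2×359 + 8×418 + 1×595 + 1×D = 4657 + D
Σ(formed) = 3×359 + 10×418 = 5257
ΔH = Σ(broken) − Σ(formed) = (4657 + D) − (5257) = −600 + D
Setting this equal to −168 kJ gives D = 432 kJ/mol.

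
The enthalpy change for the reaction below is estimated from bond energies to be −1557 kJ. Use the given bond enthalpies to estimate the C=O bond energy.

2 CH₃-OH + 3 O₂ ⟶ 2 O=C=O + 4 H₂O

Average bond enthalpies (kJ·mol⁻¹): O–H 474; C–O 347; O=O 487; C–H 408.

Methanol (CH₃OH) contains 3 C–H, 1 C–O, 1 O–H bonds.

Let D be the C=O bond energy.
Σ(broken) = 6×408 + 2×347 + 2×474 + 3×487 = 5551
Σ(formed) = 4×D + 8×474 = 3792 + 4D
ΔH = Σ(broken) − Σ(formed) = (5551) − (3792 + 4D) = +1759 − 4D
Setting this equal to −1557 kJ gives 4D = 3316, so D = 829 kJ/mol.

D(C=O) ≈ 829 kJ/mol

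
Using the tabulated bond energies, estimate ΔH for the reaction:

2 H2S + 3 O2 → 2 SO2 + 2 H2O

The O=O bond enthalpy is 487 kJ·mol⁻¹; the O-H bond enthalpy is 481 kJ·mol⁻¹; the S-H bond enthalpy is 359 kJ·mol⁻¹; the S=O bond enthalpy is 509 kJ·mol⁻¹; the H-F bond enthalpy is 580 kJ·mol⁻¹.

ΔH ≈ −1063 kJ

Bonds broken (reactants):
  O=O: 3 × 487 = 1461
  S-H: 4 × 359 = 1436
  Σ(broken) = 2897 kJ
Bonds formed (products):
  O-H: 4 × 481 = 1924
  S=O: 4 × 509 = 2036
  Σ(formed) = 3960 kJ
ΔH = Σ(broken) − Σ(formed) = 2897 − 3960 = −1063 kJ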